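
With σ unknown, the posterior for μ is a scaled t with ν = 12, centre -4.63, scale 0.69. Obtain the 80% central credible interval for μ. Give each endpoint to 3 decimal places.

[-5.566, -3.694]

The t_12 distribution is symmetric; the 80% interval is -4.63 ± t·0.69 with t_{0.9,12} = 1.356.
Half-width: 1.356 × 0.69 = 0.936.
-4.63 − 0.936 = -5.566; -4.63 + 0.936 = -3.694.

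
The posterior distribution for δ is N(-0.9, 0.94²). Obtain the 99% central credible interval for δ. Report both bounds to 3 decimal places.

The posterior is symmetric, so the 99% equal-tailed interval is δ = -0.9 ± z·0.94 with z = 2.576.
Half-width: 2.576 × 0.94 = 2.421.
-0.9 − 2.421 = -3.321; -0.9 + 2.421 = 1.521.

[-3.321, 1.521]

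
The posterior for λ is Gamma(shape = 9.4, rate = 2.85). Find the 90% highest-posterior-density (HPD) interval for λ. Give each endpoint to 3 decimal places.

[1.564, 4.974]

The posterior is unimodal and skewed, so the HPD interval has equal density at both endpoints and is the shortest 90% interval.
Solving f(1.564) = f(4.974) with F(4.974) − F(1.564) = 0.90 gives [1.564, 4.974].
For comparison, the equal-tailed interval is [1.749, 5.244]; the HPD is narrower and shifted toward the mode.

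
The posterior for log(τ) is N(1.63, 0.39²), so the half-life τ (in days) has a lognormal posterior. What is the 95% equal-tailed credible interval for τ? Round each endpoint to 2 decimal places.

On the log scale the 95% interval is 1.63 ± 1.960 × 0.39 = [0.8656, 2.3944].
Exponentiate: [e^0.8656, e^2.3944] = [2.38, 10.96].

[2.38, 10.96]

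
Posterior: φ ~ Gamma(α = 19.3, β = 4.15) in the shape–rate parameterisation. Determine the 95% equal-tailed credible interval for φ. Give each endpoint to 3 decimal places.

[2.812, 6.943]

Posterior: Gamma(shape 19.3, rate 4.15).
Equal-tailed 95% interval: Gamma(19.3, 4.15) quantiles at 0.025 and 0.975.
Posterior mean ≈ 4.651, SD ≈ 1.059; a Normal approximation gives roughly [2.576, 6.725].
Exact: lower = 2.812; upper = 6.943.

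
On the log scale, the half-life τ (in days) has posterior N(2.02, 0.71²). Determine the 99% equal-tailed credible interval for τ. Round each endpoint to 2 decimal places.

On the log scale the 99% interval is 2.02 ± 2.576 × 0.71 = [0.1912, 3.8488].
Exponentiate: [e^0.1912, e^3.8488] = [1.21, 46.94].

[1.21, 46.94]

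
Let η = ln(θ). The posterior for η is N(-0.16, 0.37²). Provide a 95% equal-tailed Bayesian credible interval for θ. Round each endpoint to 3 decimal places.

[0.413, 1.760]

On the log scale the 95% interval is -0.16 ± 1.960 × 0.37 = [-0.8852, 0.5652].
Exponentiate: [e^-0.8852, e^0.5652] = [0.413, 1.760].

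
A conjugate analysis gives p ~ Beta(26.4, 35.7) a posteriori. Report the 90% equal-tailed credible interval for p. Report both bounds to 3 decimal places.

[0.324, 0.529]

Posterior: Beta(26.4, 35.7).
Equal-tailed 90% interval: the 0.05 and 0.95 quantiles of Beta(26.4, 35.7).
Posterior mean ≈ 0.425, SD ≈ 0.062; a Normal approximation gives roughly [0.323, 0.527].
Exact: F⁻¹(0.05) = 0.324; F⁻¹(0.95) = 0.529.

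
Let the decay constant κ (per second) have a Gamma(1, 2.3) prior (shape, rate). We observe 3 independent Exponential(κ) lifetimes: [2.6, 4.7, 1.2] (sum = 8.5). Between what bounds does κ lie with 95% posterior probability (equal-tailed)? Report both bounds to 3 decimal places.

Posterior: Gamma(1+3, 2.3+8.5) = Gamma(4, 10.8) (shape, rate).
Equal-tailed 95% interval: Gamma(4, 10.8) quantiles at 0.025 and 0.975.
Posterior mean ≈ 0.370, SD ≈ 0.185; a Normal approximation gives roughly [0.007, 0.733].
Exact: lower = 0.101; upper = 0.812.

[0.101, 0.812]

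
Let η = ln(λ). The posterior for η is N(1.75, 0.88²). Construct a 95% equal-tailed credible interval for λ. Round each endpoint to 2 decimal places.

On the log scale the 95% interval is 1.75 ± 1.960 × 0.88 = [0.0252, 3.4748].
Exponentiate: [e^0.0252, e^3.4748] = [1.03, 32.29].

[1.03, 32.29]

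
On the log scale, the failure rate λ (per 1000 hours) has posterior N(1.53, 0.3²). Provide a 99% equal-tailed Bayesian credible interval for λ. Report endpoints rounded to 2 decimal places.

On the log scale the 99% interval is 1.53 ± 2.576 × 0.3 = [0.7573, 2.3027].
Exponentiate: [e^0.7573, e^2.3027] = [2.13, 10.00].

[2.13, 10.00]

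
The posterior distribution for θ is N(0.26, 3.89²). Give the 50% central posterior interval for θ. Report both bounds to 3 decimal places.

[-2.364, 2.884]

The posterior is symmetric, so the 50% equal-tailed interval is θ = 0.26 ± z·3.89 with z = 0.674.
Half-width: 0.674 × 3.89 = 2.624.
0.26 − 2.624 = -2.364; 0.26 + 2.624 = 2.884.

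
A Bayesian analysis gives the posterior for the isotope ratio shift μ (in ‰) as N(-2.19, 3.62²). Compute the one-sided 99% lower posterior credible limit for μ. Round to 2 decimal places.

Need L with P(μ ≥ L) = 0.99: L = -2.19 − z_{0.01}·3.62.
z = 2.326; L = -2.19 − 2.326 × 3.62 = -10.61.

-10.61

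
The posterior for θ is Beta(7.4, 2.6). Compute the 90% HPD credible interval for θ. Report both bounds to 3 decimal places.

The posterior is unimodal and skewed, so the HPD interval has equal density at both endpoints and is the shortest 90% interval.
Solving f(0.539) = f(0.953) with F(0.953) − F(0.539) = 0.90 gives [0.539, 0.953].
For comparison, the equal-tailed interval is [0.496, 0.927]; the HPD is narrower and shifted toward the mode.

[0.539, 0.953]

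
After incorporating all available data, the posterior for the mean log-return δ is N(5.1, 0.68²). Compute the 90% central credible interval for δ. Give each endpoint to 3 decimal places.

The posterior is symmetric, so the 90% equal-tailed interval is δ = 5.1 ± z·0.68 with z = 1.645.
Half-width: 1.645 × 0.68 = 1.119.
5.1 − 1.119 = 3.981; 5.1 + 1.119 = 6.219.

[3.981, 6.219]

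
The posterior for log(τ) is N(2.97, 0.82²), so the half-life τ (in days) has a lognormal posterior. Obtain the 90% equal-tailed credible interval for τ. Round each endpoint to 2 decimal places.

On the log scale the 90% interval is 2.97 ± 1.645 × 0.82 = [1.6212, 4.3188].
Exponentiate: [e^1.6212, e^4.3188] = [5.06, 75.10].

[5.06, 75.10]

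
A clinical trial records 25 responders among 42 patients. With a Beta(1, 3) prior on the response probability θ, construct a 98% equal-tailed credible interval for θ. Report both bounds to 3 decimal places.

Posterior: Beta(1+25, 3+17) = Beta(26, 20).
Equal-tailed 98% interval: the 0.01 and 0.99 quantiles of Beta(26, 20).
Posterior mean ≈ 0.565, SD ≈ 0.072; a Normal approximation gives roughly [0.397, 0.733].
Exact: F⁻¹(0.01) = 0.395; F⁻¹(0.99) = 0.727.

[0.395, 0.727]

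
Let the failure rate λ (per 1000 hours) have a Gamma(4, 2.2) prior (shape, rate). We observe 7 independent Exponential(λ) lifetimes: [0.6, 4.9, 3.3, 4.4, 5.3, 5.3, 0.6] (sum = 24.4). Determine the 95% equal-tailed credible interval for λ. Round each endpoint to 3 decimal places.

[0.206, 0.691]

Posterior: Gamma(4+7, 2.2+24.4) = Gamma(11, 26.6) (shape, rate).
Equal-tailed 95% interval: Gamma(11, 26.6) quantiles at 0.025 and 0.975.
Posterior mean ≈ 0.414, SD ≈ 0.125; a Normal approximation gives roughly [0.169, 0.658].
Exact: lower = 0.206; upper = 0.691.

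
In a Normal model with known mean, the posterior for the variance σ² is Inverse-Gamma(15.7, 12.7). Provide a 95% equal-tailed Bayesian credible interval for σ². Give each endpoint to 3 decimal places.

[0.521, 1.424]

Inverse-Gamma(15.7, 12.7) quantiles: F⁻¹(0.025) and F⁻¹(0.975).
Equivalently, 1/σ² ~ Gamma(15.7, rate = 12.7); invert its 0.975 and 0.025 quantiles.
Posterior mean ≈ 0.864, SD ≈ 0.233; a Normal approximation gives roughly [0.406, 1.321].
Exact: lower = 0.521; upper = 1.424.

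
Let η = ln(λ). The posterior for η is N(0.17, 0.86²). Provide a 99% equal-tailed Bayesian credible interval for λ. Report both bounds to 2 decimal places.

On the log scale the 99% interval is 0.17 ± 2.576 × 0.86 = [-2.0452, 2.3852].
Exponentiate: [e^-2.0452, e^2.3852] = [0.13, 10.86].

[0.13, 10.86]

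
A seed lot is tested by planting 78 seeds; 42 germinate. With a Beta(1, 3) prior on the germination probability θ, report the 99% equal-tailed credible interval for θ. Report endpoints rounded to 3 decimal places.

Posterior: Beta(1+42, 3+36) = Beta(43, 39).
Equal-tailed 99% interval: the 0.005 and 0.995 quantiles of Beta(43, 39).
Posterior mean ≈ 0.524, SD ≈ 0.055; a Normal approximation gives roughly [0.383, 0.666].
Exact: F⁻¹(0.005) = 0.384; F⁻¹(0.995) = 0.663.

[0.384, 0.663]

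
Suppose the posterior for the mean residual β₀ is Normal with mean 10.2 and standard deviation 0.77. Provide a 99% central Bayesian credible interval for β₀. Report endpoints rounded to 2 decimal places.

The posterior is symmetric, so the 99% equal-tailed interval is β₀ = 10.2 ± z·0.77 with z = 2.576.
Half-width: 2.576 × 0.77 = 1.98.
10.2 − 1.98 = 8.22; 10.2 + 1.98 = 12.18.

[8.22, 12.18]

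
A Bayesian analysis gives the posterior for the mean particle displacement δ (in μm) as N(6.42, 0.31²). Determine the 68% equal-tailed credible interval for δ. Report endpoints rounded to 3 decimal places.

[6.112, 6.728]

The posterior is symmetric, so the 68% equal-tailed interval is δ = 6.42 ± z·0.31 with z = 0.994.
Half-width: 0.994 × 0.31 = 0.308.
6.42 − 0.308 = 6.112; 6.42 + 0.308 = 6.728.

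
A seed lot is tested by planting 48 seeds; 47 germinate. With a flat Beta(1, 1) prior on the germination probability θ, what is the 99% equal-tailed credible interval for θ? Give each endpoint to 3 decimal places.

Posterior: Beta(1+47, 1+1) = Beta(48, 2).
Equal-tailed 99% interval: the 0.005 and 0.995 quantiles of Beta(48, 2).
Posterior mean ≈ 0.960, SD ≈ 0.027; a Normal approximation gives roughly [0.889, 1.031].
Exact: F⁻¹(0.005) = 0.858; F⁻¹(0.995) = 0.998.

[0.858, 0.998]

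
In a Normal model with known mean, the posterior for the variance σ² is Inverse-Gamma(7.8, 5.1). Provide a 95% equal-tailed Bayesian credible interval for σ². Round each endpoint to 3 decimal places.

[0.360, 1.534]

Inverse-Gamma(7.8, 5.1) quantiles: F⁻¹(0.025) and F⁻¹(0.975).
Equivalently, 1/σ² ~ Gamma(7.8, rate = 5.1); invert its 0.975 and 0.025 quantiles.
Posterior mean ≈ 0.750, SD ≈ 0.311; a Normal approximation gives roughly [0.140, 1.360].
Exact: lower = 0.360; upper = 1.534.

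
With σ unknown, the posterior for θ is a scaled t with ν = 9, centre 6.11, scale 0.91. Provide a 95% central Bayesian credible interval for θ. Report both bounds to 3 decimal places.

The t_9 distribution is symmetric; the 95% interval is 6.11 ± t·0.91 with t_{0.975,9} = 2.262.
Half-width: 2.262 × 0.91 = 2.059.
6.11 − 2.059 = 4.051; 6.11 + 2.059 = 8.169.

[4.051, 8.169]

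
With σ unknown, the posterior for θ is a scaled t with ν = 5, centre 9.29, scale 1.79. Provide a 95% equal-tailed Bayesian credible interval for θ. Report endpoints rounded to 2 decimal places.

[4.69, 13.89]

The t_5 distribution is symmetric; the 95% interval is 9.29 ± t·1.79 with t_{0.975,5} = 2.571.
Half-width: 2.571 × 1.79 = 4.60.
9.29 − 4.60 = 4.69; 9.29 + 4.60 = 13.89.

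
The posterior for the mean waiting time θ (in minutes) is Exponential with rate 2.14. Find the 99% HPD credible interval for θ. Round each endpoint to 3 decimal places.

The exponential density is strictly decreasing on [0, ∞), so the HPD interval is anchored at 0: [0, q] with P(θ ≤ q) = 0.99.
q = −ln(1 − 0.99) / 2.14 = 4.6052 / 2.14 = 2.152.

[0.000, 2.152]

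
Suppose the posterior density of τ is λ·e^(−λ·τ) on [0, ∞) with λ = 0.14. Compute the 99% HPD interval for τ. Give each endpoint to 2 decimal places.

[0.00, 32.89]

The exponential density is strictly decreasing on [0, ∞), so the HPD interval is anchored at 0: [0, q] with P(τ ≤ q) = 0.99.
q = −ln(1 − 0.99) / 0.14 = 4.6052 / 0.14 = 32.89.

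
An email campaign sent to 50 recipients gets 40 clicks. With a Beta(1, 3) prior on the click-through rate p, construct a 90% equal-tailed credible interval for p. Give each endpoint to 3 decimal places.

[0.659, 0.848]

Posterior: Beta(1+40, 3+10) = Beta(41, 13).
Equal-tailed 90% interval: the 0.05 and 0.95 quantiles of Beta(41, 13).
Posterior mean ≈ 0.759, SD ≈ 0.058; a Normal approximation gives roughly [0.664, 0.854].
Exact: F⁻¹(0.05) = 0.659; F⁻¹(0.95) = 0.848.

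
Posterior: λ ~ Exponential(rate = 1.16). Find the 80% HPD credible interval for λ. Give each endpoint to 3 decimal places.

The exponential density is strictly decreasing on [0, ∞), so the HPD interval is anchored at 0: [0, q] with P(λ ≤ q) = 0.80.
q = −ln(1 − 0.80) / 1.16 = 1.6094 / 1.16 = 1.387.

[0.000, 1.387]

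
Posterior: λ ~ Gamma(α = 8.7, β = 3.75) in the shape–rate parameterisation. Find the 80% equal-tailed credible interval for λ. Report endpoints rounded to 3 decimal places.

[1.386, 3.368]

Posterior: Gamma(shape 8.7, rate 3.75).
Equal-tailed 80% interval: Gamma(8.7, 3.75) quantiles at 0.1 and 0.9.
Posterior mean ≈ 2.320, SD ≈ 0.787; a Normal approximation gives roughly [1.312, 3.328].
Exact: lower = 1.386; upper = 3.368.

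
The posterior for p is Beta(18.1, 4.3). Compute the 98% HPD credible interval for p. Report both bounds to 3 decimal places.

[0.607, 0.964]

The posterior is unimodal and skewed, so the HPD interval has equal density at both endpoints and is the shortest 98% interval.
Solving f(0.607) = f(0.964) with F(0.964) − F(0.607) = 0.98 gives [0.607, 0.964].
For comparison, the equal-tailed interval is [0.585, 0.953]; the HPD is narrower and shifted toward the mode.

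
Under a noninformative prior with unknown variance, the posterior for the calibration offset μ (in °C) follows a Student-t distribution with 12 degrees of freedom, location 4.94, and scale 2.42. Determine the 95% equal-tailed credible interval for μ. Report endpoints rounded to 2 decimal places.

The t_12 distribution is symmetric; the 95% interval is 4.94 ± t·2.42 with t_{0.975,12} = 2.179.
Half-width: 2.179 × 2.42 = 5.27.
4.94 − 5.27 = -0.33; 4.94 + 5.27 = 10.21.

[-0.33, 10.21]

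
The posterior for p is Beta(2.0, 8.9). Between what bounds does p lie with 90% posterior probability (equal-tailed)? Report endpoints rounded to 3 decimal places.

[0.037, 0.397]

Posterior: Beta(2.0, 8.9).
Equal-tailed 90% interval: the 0.05 and 0.95 quantiles of Beta(2.0, 8.9).
Posterior mean ≈ 0.183, SD ≈ 0.112; a Normal approximation gives roughly [-0.001, 0.368].
Exact: F⁻¹(0.05) = 0.037; F⁻¹(0.95) = 0.397.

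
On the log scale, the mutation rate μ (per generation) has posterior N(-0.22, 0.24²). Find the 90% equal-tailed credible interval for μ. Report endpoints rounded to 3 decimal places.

[0.541, 1.191]

On the log scale the 90% interval is -0.22 ± 1.645 × 0.24 = [-0.6148, 0.1748].
Exponentiate: [e^-0.6148, e^0.1748] = [0.541, 1.191].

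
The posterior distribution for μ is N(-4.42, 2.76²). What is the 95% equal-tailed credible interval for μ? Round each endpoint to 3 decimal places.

[-9.830, 0.990]

The posterior is symmetric, so the 95% equal-tailed interval is μ = -4.42 ± z·2.76 with z = 1.960.
Half-width: 1.960 × 2.76 = 5.410.
-4.42 − 5.410 = -9.830; -4.42 + 5.410 = 0.990.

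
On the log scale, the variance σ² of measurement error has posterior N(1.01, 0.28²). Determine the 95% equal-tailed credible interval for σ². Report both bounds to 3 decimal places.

[1.586, 4.753]

On the log scale the 95% interval is 1.01 ± 1.960 × 0.28 = [0.4612, 1.5588].
Exponentiate: [e^0.4612, e^1.5588] = [1.586, 4.753].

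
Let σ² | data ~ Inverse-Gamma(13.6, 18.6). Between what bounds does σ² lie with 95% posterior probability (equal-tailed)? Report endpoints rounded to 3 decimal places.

[0.856, 2.527]

Inverse-Gamma(13.6, 18.6) quantiles: F⁻¹(0.025) and F⁻¹(0.975).
Equivalently, 1/σ² ~ Gamma(13.6, rate = 18.6); invert its 0.975 and 0.025 quantiles.
Posterior mean ≈ 1.476, SD ≈ 0.433; a Normal approximation gives roughly [0.627, 2.326].
Exact: lower = 0.856; upper = 2.527.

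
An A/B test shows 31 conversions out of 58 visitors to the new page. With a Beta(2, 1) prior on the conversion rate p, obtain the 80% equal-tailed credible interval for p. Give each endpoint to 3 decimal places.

Posterior: Beta(2+31, 1+27) = Beta(33, 28).
Equal-tailed 80% interval: the 0.1 and 0.9 quantiles of Beta(33, 28).
Posterior mean ≈ 0.541, SD ≈ 0.063; a Normal approximation gives roughly [0.460, 0.622].
Exact: F⁻¹(0.1) = 0.459; F⁻¹(0.9) = 0.622.

[0.459, 0.622]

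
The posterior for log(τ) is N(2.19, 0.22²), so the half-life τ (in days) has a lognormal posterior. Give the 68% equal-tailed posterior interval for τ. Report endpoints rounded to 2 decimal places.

[7.18, 11.12]

On the log scale the 68% interval is 2.19 ± 0.994 × 0.22 = [1.9712, 2.4088].
Exponentiate: [e^1.9712, e^2.4088] = [7.18, 11.12].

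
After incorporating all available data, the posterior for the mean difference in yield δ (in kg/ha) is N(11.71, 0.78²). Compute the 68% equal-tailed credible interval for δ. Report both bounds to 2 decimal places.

The posterior is symmetric, so the 68% equal-tailed interval is δ = 11.71 ± z·0.78 with z = 0.994.
Half-width: 0.994 × 0.78 = 0.78.
11.71 − 0.78 = 10.93; 11.71 + 0.78 = 12.49.

[10.93, 12.49]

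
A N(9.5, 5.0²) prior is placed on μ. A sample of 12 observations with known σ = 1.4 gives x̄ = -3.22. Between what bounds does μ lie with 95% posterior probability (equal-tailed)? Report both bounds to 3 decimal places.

[-3.927, -2.348]

Posterior precision = 1/5.0² + 12/1.4² = 0.0400 + 6.1224 = 6.1624, so posterior SD = 0.4028.
Posterior mean = (9.5/5.0² + 12·-3.22/1.4²) / 6.1624 = -3.1374.
Interval: -3.1374 ± 1.960 × 0.4028 → [-3.927, -2.348].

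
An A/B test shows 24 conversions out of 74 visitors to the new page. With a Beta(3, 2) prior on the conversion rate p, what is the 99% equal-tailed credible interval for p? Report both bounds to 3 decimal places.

Posterior: Beta(3+24, 2+50) = Beta(27, 52).
Equal-tailed 99% interval: the 0.005 and 0.995 quantiles of Beta(27, 52).
Posterior mean ≈ 0.342, SD ≈ 0.053; a Normal approximation gives roughly [0.205, 0.478].
Exact: F⁻¹(0.005) = 0.214; F⁻¹(0.995) = 0.484.

[0.214, 0.484]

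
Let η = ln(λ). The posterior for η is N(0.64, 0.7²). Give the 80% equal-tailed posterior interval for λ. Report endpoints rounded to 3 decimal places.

On the log scale the 80% interval is 0.64 ± 1.282 × 0.7 = [-0.2571, 1.5371].
Exponentiate: [e^-0.2571, e^1.5371] = [0.773, 4.651].

[0.773, 4.651]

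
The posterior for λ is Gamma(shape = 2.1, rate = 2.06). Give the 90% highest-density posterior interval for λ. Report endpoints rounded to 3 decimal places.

The posterior is unimodal and skewed, so the HPD interval has equal density at both endpoints and is the shortest 90% interval.
Solving f(0.053) = f(1.986) with F(1.986) − F(0.053) = 0.90 gives [0.053, 1.986].
For comparison, the equal-tailed interval is [0.192, 2.381]; the HPD is narrower and shifted toward the mode.

[0.053, 1.986]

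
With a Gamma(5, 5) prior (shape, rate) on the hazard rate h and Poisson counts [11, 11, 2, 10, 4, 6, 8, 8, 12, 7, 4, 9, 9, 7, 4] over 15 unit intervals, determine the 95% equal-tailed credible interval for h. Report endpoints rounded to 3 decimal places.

[4.838, 6.957]

Posterior: Gamma(5+112, 5+15) = Gamma(117, 20) (shape, rate).
Equal-tailed 95% interval: Gamma(117, 20) quantiles at 0.025 and 0.975.
Posterior mean ≈ 5.850, SD ≈ 0.541; a Normal approximation gives roughly [4.790, 6.910].
Exact: lower = 4.838; upper = 6.957.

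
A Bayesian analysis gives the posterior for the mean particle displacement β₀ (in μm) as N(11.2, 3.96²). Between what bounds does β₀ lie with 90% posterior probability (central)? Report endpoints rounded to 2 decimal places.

The posterior is symmetric, so the 90% equal-tailed interval is β₀ = 11.2 ± z·3.96 with z = 1.645.
Half-width: 1.645 × 3.96 = 6.51.
11.2 − 6.51 = 4.69; 11.2 + 6.51 = 17.71.

[4.69, 17.71]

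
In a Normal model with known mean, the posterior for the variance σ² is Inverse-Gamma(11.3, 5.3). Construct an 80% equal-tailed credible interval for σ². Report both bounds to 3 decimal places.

[0.336, 0.730]

Inverse-Gamma(11.3, 5.3) quantiles: F⁻¹(0.1) and F⁻¹(0.9).
Equivalently, 1/σ² ~ Gamma(11.3, rate = 5.3); invert its 0.9 and 0.1 quantiles.
Posterior mean ≈ 0.515, SD ≈ 0.169; a Normal approximation gives roughly [0.298, 0.731].
Exact: lower = 0.336; upper = 0.730.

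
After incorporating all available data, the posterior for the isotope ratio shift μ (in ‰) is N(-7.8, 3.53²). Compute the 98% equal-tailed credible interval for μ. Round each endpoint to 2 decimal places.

The posterior is symmetric, so the 98% equal-tailed interval is μ = -7.8 ± z·3.53 with z = 2.326.
Half-width: 2.326 × 3.53 = 8.21.
-7.8 − 8.21 = -16.01; -7.8 + 8.21 = 0.41.

[-16.01, 0.41]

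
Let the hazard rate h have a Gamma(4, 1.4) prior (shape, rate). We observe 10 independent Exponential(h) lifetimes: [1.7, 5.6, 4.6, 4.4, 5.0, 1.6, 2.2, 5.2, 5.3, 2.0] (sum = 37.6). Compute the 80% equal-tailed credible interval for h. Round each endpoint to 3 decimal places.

[0.243, 0.486]

Posterior: Gamma(4+10, 1.4+37.6) = Gamma(14, 39.0) (shape, rate).
Equal-tailed 80% interval: Gamma(14, 39.0) quantiles at 0.1 and 0.9.
Posterior mean ≈ 0.359, SD ≈ 0.096; a Normal approximation gives roughly [0.236, 0.482].
Exact: lower = 0.243; upper = 0.486.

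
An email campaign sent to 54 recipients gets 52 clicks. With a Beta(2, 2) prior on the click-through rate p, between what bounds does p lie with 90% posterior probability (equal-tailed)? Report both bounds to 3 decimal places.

Posterior: Beta(2+52, 2+2) = Beta(54, 4).
Equal-tailed 90% interval: the 0.05 and 0.95 quantiles of Beta(54, 4).
Posterior mean ≈ 0.931, SD ≈ 0.033; a Normal approximation gives roughly [0.877, 0.985].
Exact: F⁻¹(0.05) = 0.870; F⁻¹(0.95) = 0.976.

[0.870, 0.976]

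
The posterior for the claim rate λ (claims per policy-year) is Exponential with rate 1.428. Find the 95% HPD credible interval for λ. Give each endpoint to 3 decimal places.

[0.000, 2.098]

The exponential density is strictly decreasing on [0, ∞), so the HPD interval is anchored at 0: [0, q] with P(λ ≤ q) = 0.95.
q = −ln(1 − 0.95) / 1.428 = 2.9957 / 1.428 = 2.098.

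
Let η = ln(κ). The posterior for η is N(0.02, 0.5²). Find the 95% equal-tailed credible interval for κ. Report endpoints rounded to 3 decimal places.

On the log scale the 95% interval is 0.02 ± 1.960 × 0.5 = [-0.9600, 1.0000].
Exponentiate: [e^-0.9600, e^1.0000] = [0.383, 2.718].

[0.383, 2.718]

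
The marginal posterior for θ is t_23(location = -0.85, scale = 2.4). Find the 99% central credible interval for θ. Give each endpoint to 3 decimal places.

[-7.588, 5.888]

The t_23 distribution is symmetric; the 99% interval is -0.85 ± t·2.4 with t_{0.995,23} = 2.807.
Half-width: 2.807 × 2.4 = 6.738.
-0.85 − 6.738 = -7.588; -0.85 + 6.738 = 5.888.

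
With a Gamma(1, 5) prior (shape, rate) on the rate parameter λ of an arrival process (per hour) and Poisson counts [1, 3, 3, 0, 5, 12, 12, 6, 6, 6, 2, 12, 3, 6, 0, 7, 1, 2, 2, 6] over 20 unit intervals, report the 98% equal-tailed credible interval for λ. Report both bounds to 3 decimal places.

Posterior: Gamma(1+95, 5+20) = Gamma(96, 25) (shape, rate).
Equal-tailed 98% interval: Gamma(96, 25) quantiles at 0.01 and 0.99.
Posterior mean ≈ 3.840, SD ≈ 0.392; a Normal approximation gives roughly [2.928, 4.752].
Exact: lower = 2.987; upper = 4.810.

[2.987, 4.810]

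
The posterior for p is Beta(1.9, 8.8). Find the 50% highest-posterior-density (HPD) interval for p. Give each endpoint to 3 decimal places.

The posterior is unimodal and skewed, so the HPD interval has equal density at both endpoints and is the shortest 50% interval.
Solving f(0.048) = f(0.185) with F(0.185) − F(0.048) = 0.50 gives [0.048, 0.185].
For comparison, the equal-tailed interval is [0.092, 0.243]; the HPD is narrower and shifted toward the mode.

[0.048, 0.185]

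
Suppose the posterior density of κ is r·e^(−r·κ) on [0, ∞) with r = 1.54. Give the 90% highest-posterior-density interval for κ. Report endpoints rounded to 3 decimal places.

The exponential density is strictly decreasing on [0, ∞), so the HPD interval is anchored at 0: [0, q] with P(κ ≤ q) = 0.90.
q = −ln(1 − 0.90) / 1.54 = 2.3026 / 1.54 = 1.495.

[0.000, 1.495]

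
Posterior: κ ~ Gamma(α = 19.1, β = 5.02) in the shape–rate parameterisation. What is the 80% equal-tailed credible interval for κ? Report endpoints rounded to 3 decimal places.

Posterior: Gamma(shape 19.1, rate 5.02).
Equal-tailed 80% interval: Gamma(19.1, 5.02) quantiles at 0.1 and 0.9.
Posterior mean ≈ 3.805, SD ≈ 0.871; a Normal approximation gives roughly [2.689, 4.920].
Exact: lower = 2.740; upper = 4.954.

[2.740, 4.954]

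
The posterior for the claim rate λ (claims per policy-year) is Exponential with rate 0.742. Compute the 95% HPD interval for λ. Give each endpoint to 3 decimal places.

[0.000, 4.037]

The exponential density is strictly decreasing on [0, ∞), so the HPD interval is anchored at 0: [0, q] with P(λ ≤ q) = 0.95.
q = −ln(1 − 0.95) / 0.742 = 2.9957 / 0.742 = 4.037.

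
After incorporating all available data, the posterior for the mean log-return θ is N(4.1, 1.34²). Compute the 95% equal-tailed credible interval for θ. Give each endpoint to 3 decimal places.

[1.474, 6.726]

The posterior is symmetric, so the 95% equal-tailed interval is θ = 4.1 ± z·1.34 with z = 1.960.
Half-width: 1.960 × 1.34 = 2.626.
4.1 − 2.626 = 1.474; 4.1 + 2.626 = 6.726.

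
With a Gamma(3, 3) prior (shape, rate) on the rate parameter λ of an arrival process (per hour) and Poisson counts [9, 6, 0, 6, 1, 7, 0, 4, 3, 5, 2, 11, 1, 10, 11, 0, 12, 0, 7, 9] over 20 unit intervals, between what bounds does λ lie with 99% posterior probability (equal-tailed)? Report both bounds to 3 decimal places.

[3.575, 5.892]

Posterior: Gamma(3+104, 3+20) = Gamma(107, 23) (shape, rate).
Equal-tailed 99% interval: Gamma(107, 23) quantiles at 0.005 and 0.995.
Posterior mean ≈ 4.652, SD ≈ 0.450; a Normal approximation gives roughly [3.494, 5.811].
Exact: lower = 3.575; upper = 5.892.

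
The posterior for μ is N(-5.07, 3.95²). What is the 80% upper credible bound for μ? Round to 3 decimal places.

-1.746

Need U with P(μ ≤ U) = 0.80: U = -5.07 + z_{0.2}·3.95.
z = 0.842; U = -5.07 + 0.842 × 3.95 = -1.746.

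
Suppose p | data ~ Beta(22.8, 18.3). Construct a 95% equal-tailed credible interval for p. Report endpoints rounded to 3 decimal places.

[0.403, 0.702]

Posterior: Beta(22.8, 18.3).
Equal-tailed 95% interval: the 0.025 and 0.975 quantiles of Beta(22.8, 18.3).
Posterior mean ≈ 0.555, SD ≈ 0.077; a Normal approximation gives roughly [0.405, 0.705].
Exact: F⁻¹(0.025) = 0.403; F⁻¹(0.975) = 0.702.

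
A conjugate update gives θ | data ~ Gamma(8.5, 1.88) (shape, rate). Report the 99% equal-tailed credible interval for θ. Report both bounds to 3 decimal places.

Posterior: Gamma(shape 8.5, rate 1.88).
Equal-tailed 99% interval: Gamma(8.5, 1.88) quantiles at 0.005 and 0.995.
Posterior mean ≈ 4.521, SD ≈ 1.551; a Normal approximation gives roughly [0.527, 8.516].
Exact: lower = 1.515; upper = 9.500.

[1.515, 9.500]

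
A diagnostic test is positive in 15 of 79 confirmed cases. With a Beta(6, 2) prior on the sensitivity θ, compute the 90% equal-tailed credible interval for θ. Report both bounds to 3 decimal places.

Posterior: Beta(6+15, 2+64) = Beta(21, 66).
Equal-tailed 90% interval: the 0.05 and 0.95 quantiles of Beta(21, 66).
Posterior mean ≈ 0.241, SD ≈ 0.046; a Normal approximation gives roughly [0.166, 0.316].
Exact: F⁻¹(0.05) = 0.170; F⁻¹(0.95) = 0.320.

[0.170, 0.320]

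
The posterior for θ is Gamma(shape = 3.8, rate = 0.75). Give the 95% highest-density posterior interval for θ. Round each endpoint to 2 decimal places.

[0.83, 10.19]

The posterior is unimodal and skewed, so the HPD interval has equal density at both endpoints and is the shortest 95% interval.
Solving f(0.83) = f(10.19) with F(10.19) − F(0.83) = 0.95 gives [0.83, 10.19].
For comparison, the equal-tailed interval is [1.32, 11.29]; the HPD is narrower and shifted toward the mode.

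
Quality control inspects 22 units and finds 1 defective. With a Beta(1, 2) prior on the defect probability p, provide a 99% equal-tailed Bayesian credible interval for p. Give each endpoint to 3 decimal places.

Posterior: Beta(1+1, 2+21) = Beta(2, 23).
Equal-tailed 99% interval: the 0.005 and 0.995 quantiles of Beta(2, 23).
Posterior mean ≈ 0.080, SD ≈ 0.053; a Normal approximation gives roughly [-0.057, 0.217].
Exact: F⁻¹(0.005) = 0.004; F⁻¹(0.995) = 0.271.

[0.004, 0.271]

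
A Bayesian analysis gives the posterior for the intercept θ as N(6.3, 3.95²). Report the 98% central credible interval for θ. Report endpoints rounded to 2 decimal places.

The posterior is symmetric, so the 98% equal-tailed interval is θ = 6.3 ± z·3.95 with z = 2.326.
Half-width: 2.326 × 3.95 = 9.19.
6.3 − 9.19 = -2.89; 6.3 + 9.19 = 15.49.

[-2.89, 15.49]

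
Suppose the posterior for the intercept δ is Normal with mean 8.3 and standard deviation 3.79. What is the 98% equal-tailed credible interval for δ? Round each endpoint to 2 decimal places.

The posterior is symmetric, so the 98% equal-tailed interval is δ = 8.3 ± z·3.79 with z = 2.326.
Half-width: 2.326 × 3.79 = 8.82.
8.3 − 8.82 = -0.52; 8.3 + 8.82 = 17.12.

[-0.52, 17.12]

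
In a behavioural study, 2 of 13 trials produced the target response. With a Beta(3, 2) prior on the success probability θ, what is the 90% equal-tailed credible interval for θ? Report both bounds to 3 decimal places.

Posterior: Beta(3+2, 2+11) = Beta(5, 13).
Equal-tailed 90% interval: the 0.05 and 0.95 quantiles of Beta(5, 13).
Posterior mean ≈ 0.278, SD ≈ 0.103; a Normal approximation gives roughly [0.109, 0.447].
Exact: F⁻¹(0.05) = 0.124; F⁻¹(0.95) = 0.461.

[0.124, 0.461]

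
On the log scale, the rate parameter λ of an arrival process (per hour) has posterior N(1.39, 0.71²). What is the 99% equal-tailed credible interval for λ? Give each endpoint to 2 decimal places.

On the log scale the 99% interval is 1.39 ± 2.576 × 0.71 = [-0.4388, 3.2188].
Exponentiate: [e^-0.4388, e^3.2188] = [0.64, 25.00].

[0.64, 25.00]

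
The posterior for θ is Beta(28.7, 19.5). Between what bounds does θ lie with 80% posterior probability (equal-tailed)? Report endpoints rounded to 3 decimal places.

[0.504, 0.685]

Posterior: Beta(28.7, 19.5).
Equal-tailed 80% interval: the 0.1 and 0.9 quantiles of Beta(28.7, 19.5).
Posterior mean ≈ 0.595, SD ≈ 0.070; a Normal approximation gives roughly [0.506, 0.685].
Exact: F⁻¹(0.1) = 0.504; F⁻¹(0.9) = 0.685.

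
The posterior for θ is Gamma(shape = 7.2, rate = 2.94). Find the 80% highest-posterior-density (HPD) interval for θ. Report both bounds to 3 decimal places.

[1.191, 3.408]

The posterior is unimodal and skewed, so the HPD interval has equal density at both endpoints and is the shortest 80% interval.
Solving f(1.191) = f(3.408) with F(3.408) − F(1.191) = 0.80 gives [1.191, 3.408].
For comparison, the equal-tailed interval is [1.376, 3.667]; the HPD is narrower and shifted toward the mode.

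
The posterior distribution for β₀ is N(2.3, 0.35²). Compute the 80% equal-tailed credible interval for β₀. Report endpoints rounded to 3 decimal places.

The posterior is symmetric, so the 80% equal-tailed interval is β₀ = 2.3 ± z·0.35 with z = 1.282.
Half-width: 1.282 × 0.35 = 0.449.
2.3 − 0.449 = 1.851; 2.3 + 0.449 = 2.749.

[1.851, 2.749]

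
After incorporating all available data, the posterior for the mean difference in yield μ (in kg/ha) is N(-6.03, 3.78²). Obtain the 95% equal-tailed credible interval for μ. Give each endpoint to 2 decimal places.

The posterior is symmetric, so the 95% equal-tailed interval is μ = -6.03 ± z·3.78 with z = 1.960.
Half-width: 1.960 × 3.78 = 7.41.
-6.03 − 7.41 = -13.44; -6.03 + 7.41 = 1.38.

[-13.44, 1.38]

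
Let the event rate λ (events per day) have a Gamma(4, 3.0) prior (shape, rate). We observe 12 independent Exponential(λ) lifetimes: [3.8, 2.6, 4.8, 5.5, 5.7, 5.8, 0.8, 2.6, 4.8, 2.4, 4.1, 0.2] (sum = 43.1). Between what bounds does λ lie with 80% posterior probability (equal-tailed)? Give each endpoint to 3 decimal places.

[0.242, 0.462]

Posterior: Gamma(4+12, 3.0+43.1) = Gamma(16, 46.1) (shape, rate).
Equal-tailed 80% interval: Gamma(16, 46.1) quantiles at 0.1 and 0.9.
Posterior mean ≈ 0.347, SD ≈ 0.087; a Normal approximation gives roughly [0.236, 0.458].
Exact: lower = 0.242; upper = 0.462.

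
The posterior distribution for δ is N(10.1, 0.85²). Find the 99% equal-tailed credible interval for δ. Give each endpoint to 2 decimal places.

[7.91, 12.29]

The posterior is symmetric, so the 99% equal-tailed interval is δ = 10.1 ± z·0.85 with z = 2.576.
Half-width: 2.576 × 0.85 = 2.19.
10.1 − 2.19 = 7.91; 10.1 + 2.19 = 12.29.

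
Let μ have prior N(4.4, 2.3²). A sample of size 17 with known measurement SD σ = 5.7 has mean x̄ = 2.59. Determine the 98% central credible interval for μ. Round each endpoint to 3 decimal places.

Posterior precision = 1/2.3² + 17/5.7² = 0.1890 + 0.5232 = 0.7123, so posterior SD = 1.1849.
Posterior mean = (4.4/2.3² + 17·2.59/5.7²) / 0.7123 = 3.0704.
Interval: 3.0704 ± 2.326 × 1.1849 → [0.314, 5.827].

[0.314, 5.827]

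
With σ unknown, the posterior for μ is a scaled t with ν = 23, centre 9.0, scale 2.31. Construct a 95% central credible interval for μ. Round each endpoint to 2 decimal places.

[4.22, 13.78]

The t_23 distribution is symmetric; the 95% interval is 9.0 ± t·2.31 with t_{0.975,23} = 2.069.
Half-width: 2.069 × 2.31 = 4.78.
9.0 − 4.78 = 4.22; 9.0 + 4.78 = 13.78.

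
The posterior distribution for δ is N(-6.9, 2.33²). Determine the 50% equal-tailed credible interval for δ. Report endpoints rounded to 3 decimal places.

The posterior is symmetric, so the 50% equal-tailed interval is δ = -6.9 ± z·2.33 with z = 0.674.
Half-width: 0.674 × 2.33 = 1.572.
-6.9 − 1.572 = -8.472; -6.9 + 1.572 = -5.328.

[-8.472, -5.328]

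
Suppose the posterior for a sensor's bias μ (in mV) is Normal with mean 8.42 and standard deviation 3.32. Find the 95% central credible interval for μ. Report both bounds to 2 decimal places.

The posterior is symmetric, so the 95% equal-tailed interval is μ = 8.42 ± z·3.32 with z = 1.960.
Half-width: 1.960 × 3.32 = 6.51.
8.42 − 6.51 = 1.91; 8.42 + 6.51 = 14.93.

[1.91, 14.93]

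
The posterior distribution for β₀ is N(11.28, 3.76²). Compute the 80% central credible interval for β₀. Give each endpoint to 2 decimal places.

[6.46, 16.10]

The posterior is symmetric, so the 80% equal-tailed interval is β₀ = 11.28 ± z·3.76 with z = 1.282.
Half-width: 1.282 × 3.76 = 4.82.
11.28 − 4.82 = 6.46; 11.28 + 4.82 = 16.10.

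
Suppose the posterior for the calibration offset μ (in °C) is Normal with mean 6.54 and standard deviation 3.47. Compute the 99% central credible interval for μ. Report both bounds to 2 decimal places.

The posterior is symmetric, so the 99% equal-tailed interval is μ = 6.54 ± z·3.47 with z = 2.576.
Half-width: 2.576 × 3.47 = 8.94.
6.54 − 8.94 = -2.40; 6.54 + 8.94 = 15.48.

[-2.40, 15.48]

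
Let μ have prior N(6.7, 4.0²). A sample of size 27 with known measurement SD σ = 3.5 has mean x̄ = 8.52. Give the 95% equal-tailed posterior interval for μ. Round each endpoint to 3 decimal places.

Posterior precision = 1/4.0² + 27/3.5² = 0.0625 + 2.2041 = 2.2666, so posterior SD = 0.6642.
Posterior mean = (6.7/4.0² + 27·8.52/3.5²) / 2.2666 = 8.4698.
Interval: 8.4698 ± 1.960 × 0.6642 → [7.168, 9.772].

[7.168, 9.772]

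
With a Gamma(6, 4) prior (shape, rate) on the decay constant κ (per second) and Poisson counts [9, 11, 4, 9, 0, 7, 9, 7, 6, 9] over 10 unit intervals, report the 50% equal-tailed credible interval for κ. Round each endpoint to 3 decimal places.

Posterior: Gamma(6+71, 4+10) = Gamma(77, 14) (shape, rate).
Equal-tailed 50% interval: Gamma(77, 14) quantiles at 0.25 and 0.75.
Posterior mean ≈ 5.500, SD ≈ 0.627; a Normal approximation gives roughly [5.077, 5.923].
Exact: lower = 5.065; upper = 5.909.

[5.065, 5.909]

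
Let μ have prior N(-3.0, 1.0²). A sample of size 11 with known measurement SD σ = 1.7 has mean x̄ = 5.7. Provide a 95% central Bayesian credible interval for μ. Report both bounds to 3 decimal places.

Posterior precision = 1/1.0² + 11/1.7² = 1.0000 + 3.8062 = 4.8062, so posterior SD = 0.4561.
Posterior mean = (-3.0/1.0² + 11·5.7/1.7²) / 4.8062 = 3.8898.
Interval: 3.8898 ± 1.960 × 0.4561 → [2.996, 4.784].

[2.996, 4.784]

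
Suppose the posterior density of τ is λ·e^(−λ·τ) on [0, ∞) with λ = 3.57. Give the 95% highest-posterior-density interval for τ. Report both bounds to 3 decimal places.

[0.000, 0.839]

The exponential density is strictly decreasing on [0, ∞), so the HPD interval is anchored at 0: [0, q] with P(τ ≤ q) = 0.95.
q = −ln(1 − 0.95) / 3.57 = 2.9957 / 3.57 = 0.839.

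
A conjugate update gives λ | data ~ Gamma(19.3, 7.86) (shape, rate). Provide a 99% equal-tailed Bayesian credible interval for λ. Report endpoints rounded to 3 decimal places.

[1.254, 4.132]

Posterior: Gamma(shape 19.3, rate 7.86).
Equal-tailed 99% interval: Gamma(19.3, 7.86) quantiles at 0.005 and 0.995.
Posterior mean ≈ 2.455, SD ≈ 0.559; a Normal approximation gives roughly [1.016, 3.895].
Exact: lower = 1.254; upper = 4.132.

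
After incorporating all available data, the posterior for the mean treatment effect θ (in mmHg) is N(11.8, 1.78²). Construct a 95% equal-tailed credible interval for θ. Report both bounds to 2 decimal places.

[8.31, 15.29]

The posterior is symmetric, so the 95% equal-tailed interval is θ = 11.8 ± z·1.78 with z = 1.960.
Half-width: 1.960 × 1.78 = 3.49.
11.8 − 3.49 = 8.31; 11.8 + 3.49 = 15.29.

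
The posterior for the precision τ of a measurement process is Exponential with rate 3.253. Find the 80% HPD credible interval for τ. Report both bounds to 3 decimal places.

The exponential density is strictly decreasing on [0, ∞), so the HPD interval is anchored at 0: [0, q] with P(τ ≤ q) = 0.80.
q = −ln(1 − 0.80) / 3.253 = 1.6094 / 3.253 = 0.495.

[0.000, 0.495]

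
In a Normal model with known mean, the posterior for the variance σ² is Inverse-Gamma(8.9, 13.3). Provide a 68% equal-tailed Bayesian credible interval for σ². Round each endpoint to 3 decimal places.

[1.126, 2.222]

Inverse-Gamma(8.9, 13.3) quantiles: F⁻¹(0.16) and F⁻¹(0.84).
Equivalently, 1/σ² ~ Gamma(8.9, rate = 13.3); invert its 0.84 and 0.16 quantiles.
Posterior mean ≈ 1.684, SD ≈ 0.641; a Normal approximation gives roughly [1.046, 2.321].
Exact: lower = 1.126; upper = 2.222.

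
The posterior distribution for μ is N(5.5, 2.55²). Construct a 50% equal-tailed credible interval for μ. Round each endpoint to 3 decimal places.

[3.780, 7.220]

The posterior is symmetric, so the 50% equal-tailed interval is μ = 5.5 ± z·2.55 with z = 0.674.
Half-width: 0.674 × 2.55 = 1.720.
5.5 − 1.720 = 3.780; 5.5 + 1.720 = 7.220.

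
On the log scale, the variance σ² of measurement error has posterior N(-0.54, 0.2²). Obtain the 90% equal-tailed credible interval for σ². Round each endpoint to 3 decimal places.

On the log scale the 90% interval is -0.54 ± 1.645 × 0.2 = [-0.8690, -0.2110].
Exponentiate: [e^-0.8690, e^-0.2110] = [0.419, 0.810].

[0.419, 0.810]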